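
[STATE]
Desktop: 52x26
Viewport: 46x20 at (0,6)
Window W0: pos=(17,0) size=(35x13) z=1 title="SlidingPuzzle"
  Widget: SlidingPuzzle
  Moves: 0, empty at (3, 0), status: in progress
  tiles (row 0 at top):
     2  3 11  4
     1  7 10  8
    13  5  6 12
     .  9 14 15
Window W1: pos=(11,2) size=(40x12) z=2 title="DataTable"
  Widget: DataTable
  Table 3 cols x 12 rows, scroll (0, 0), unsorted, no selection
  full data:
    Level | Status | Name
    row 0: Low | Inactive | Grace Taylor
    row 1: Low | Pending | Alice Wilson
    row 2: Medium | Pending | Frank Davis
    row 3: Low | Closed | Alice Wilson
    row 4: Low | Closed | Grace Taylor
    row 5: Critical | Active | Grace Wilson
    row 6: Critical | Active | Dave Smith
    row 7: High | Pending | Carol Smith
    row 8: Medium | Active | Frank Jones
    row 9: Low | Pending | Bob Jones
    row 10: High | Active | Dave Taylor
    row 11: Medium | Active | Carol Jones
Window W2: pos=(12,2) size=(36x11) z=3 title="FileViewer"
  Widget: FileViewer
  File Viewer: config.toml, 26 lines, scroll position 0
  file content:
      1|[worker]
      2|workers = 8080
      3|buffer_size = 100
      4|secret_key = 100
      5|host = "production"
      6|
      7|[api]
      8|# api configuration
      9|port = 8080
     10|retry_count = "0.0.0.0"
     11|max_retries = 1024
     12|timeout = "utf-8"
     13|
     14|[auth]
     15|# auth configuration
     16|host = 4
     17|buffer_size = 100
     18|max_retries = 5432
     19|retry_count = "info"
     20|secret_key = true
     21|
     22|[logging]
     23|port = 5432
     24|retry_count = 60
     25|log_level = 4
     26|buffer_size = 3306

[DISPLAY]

           ┃┃workers = 8080                   
           ┃┃buffer_size = 100                
           ┃┃secret_key = 100                 
           ┃┃host = "production"              
           ┃┃                                 
           ┃┃[api]                            
           ┃┗━━━━━━━━━━━━━━━━━━━━━━━━━━━━━━━━━
           ┗━━━━━━━━━━━━━━━━━━━━━━━━━━━━━━━━━━
                                              
                                              
                                              
                                              
                                              
                                              
                                              
                                              
                                              
                                              
                                              
                                              


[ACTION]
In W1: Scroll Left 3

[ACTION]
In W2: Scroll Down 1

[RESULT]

           ┃┃buffer_size = 100                
           ┃┃secret_key = 100                 
           ┃┃host = "production"              
           ┃┃                                 
           ┃┃[api]                            
           ┃┃# api configuration              
           ┃┗━━━━━━━━━━━━━━━━━━━━━━━━━━━━━━━━━
           ┗━━━━━━━━━━━━━━━━━━━━━━━━━━━━━━━━━━
                                              
                                              
                                              
                                              
                                              
                                              
                                              
                                              
                                              
                                              
                                              
                                              


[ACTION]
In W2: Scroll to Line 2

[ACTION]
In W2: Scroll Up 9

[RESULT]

           ┃┃workers = 8080                   
           ┃┃buffer_size = 100                
           ┃┃secret_key = 100                 
           ┃┃host = "production"              
           ┃┃                                 
           ┃┃[api]                            
           ┃┗━━━━━━━━━━━━━━━━━━━━━━━━━━━━━━━━━
           ┗━━━━━━━━━━━━━━━━━━━━━━━━━━━━━━━━━━
                                              
                                              
                                              
                                              
                                              
                                              
                                              
                                              
                                              
                                              
                                              
                                              


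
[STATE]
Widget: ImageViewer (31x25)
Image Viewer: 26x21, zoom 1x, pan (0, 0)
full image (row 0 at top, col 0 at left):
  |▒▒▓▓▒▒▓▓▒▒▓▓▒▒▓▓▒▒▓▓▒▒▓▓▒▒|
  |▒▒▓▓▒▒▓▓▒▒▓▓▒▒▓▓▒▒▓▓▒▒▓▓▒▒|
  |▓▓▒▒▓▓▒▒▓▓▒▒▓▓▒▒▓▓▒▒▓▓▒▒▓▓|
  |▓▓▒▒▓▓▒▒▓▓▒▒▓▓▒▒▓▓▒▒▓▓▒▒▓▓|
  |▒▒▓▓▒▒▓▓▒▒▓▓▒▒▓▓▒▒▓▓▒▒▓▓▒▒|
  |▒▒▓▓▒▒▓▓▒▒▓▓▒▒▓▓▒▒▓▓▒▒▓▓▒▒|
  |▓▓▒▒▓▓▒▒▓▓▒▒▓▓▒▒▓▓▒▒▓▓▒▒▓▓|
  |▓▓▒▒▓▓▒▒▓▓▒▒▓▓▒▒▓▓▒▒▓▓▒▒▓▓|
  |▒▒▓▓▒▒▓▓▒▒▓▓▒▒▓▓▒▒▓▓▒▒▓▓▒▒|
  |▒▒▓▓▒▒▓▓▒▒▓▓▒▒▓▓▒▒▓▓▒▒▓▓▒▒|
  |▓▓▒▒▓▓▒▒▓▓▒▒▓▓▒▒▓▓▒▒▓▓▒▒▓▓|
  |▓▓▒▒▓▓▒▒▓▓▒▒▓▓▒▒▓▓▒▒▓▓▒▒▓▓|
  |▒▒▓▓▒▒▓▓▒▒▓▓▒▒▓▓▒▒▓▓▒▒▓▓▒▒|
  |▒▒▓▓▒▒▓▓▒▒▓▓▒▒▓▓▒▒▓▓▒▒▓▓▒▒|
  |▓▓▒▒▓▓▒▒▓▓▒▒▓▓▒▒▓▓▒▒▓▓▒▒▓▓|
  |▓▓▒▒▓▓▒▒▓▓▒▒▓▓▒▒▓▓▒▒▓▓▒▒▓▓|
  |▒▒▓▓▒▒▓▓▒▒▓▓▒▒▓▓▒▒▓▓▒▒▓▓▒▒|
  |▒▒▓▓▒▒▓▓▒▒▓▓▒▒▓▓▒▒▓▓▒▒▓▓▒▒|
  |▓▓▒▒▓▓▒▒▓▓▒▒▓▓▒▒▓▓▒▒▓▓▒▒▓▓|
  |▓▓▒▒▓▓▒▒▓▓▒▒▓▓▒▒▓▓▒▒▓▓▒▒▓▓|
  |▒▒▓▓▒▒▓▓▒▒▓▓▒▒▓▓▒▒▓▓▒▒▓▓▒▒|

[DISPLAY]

▒▒▓▓▒▒▓▓▒▒▓▓▒▒▓▓▒▒▓▓▒▒▓▓▒▒     
▒▒▓▓▒▒▓▓▒▒▓▓▒▒▓▓▒▒▓▓▒▒▓▓▒▒     
▓▓▒▒▓▓▒▒▓▓▒▒▓▓▒▒▓▓▒▒▓▓▒▒▓▓     
▓▓▒▒▓▓▒▒▓▓▒▒▓▓▒▒▓▓▒▒▓▓▒▒▓▓     
▒▒▓▓▒▒▓▓▒▒▓▓▒▒▓▓▒▒▓▓▒▒▓▓▒▒     
▒▒▓▓▒▒▓▓▒▒▓▓▒▒▓▓▒▒▓▓▒▒▓▓▒▒     
▓▓▒▒▓▓▒▒▓▓▒▒▓▓▒▒▓▓▒▒▓▓▒▒▓▓     
▓▓▒▒▓▓▒▒▓▓▒▒▓▓▒▒▓▓▒▒▓▓▒▒▓▓     
▒▒▓▓▒▒▓▓▒▒▓▓▒▒▓▓▒▒▓▓▒▒▓▓▒▒     
▒▒▓▓▒▒▓▓▒▒▓▓▒▒▓▓▒▒▓▓▒▒▓▓▒▒     
▓▓▒▒▓▓▒▒▓▓▒▒▓▓▒▒▓▓▒▒▓▓▒▒▓▓     
▓▓▒▒▓▓▒▒▓▓▒▒▓▓▒▒▓▓▒▒▓▓▒▒▓▓     
▒▒▓▓▒▒▓▓▒▒▓▓▒▒▓▓▒▒▓▓▒▒▓▓▒▒     
▒▒▓▓▒▒▓▓▒▒▓▓▒▒▓▓▒▒▓▓▒▒▓▓▒▒     
▓▓▒▒▓▓▒▒▓▓▒▒▓▓▒▒▓▓▒▒▓▓▒▒▓▓     
▓▓▒▒▓▓▒▒▓▓▒▒▓▓▒▒▓▓▒▒▓▓▒▒▓▓     
▒▒▓▓▒▒▓▓▒▒▓▓▒▒▓▓▒▒▓▓▒▒▓▓▒▒     
▒▒▓▓▒▒▓▓▒▒▓▓▒▒▓▓▒▒▓▓▒▒▓▓▒▒     
▓▓▒▒▓▓▒▒▓▓▒▒▓▓▒▒▓▓▒▒▓▓▒▒▓▓     
▓▓▒▒▓▓▒▒▓▓▒▒▓▓▒▒▓▓▒▒▓▓▒▒▓▓     
▒▒▓▓▒▒▓▓▒▒▓▓▒▒▓▓▒▒▓▓▒▒▓▓▒▒     
                               
                               
                               
                               


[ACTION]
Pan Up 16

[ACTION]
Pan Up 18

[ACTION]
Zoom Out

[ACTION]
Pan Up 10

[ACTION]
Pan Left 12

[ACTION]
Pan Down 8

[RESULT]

▒▒▓▓▒▒▓▓▒▒▓▓▒▒▓▓▒▒▓▓▒▒▓▓▒▒     
▒▒▓▓▒▒▓▓▒▒▓▓▒▒▓▓▒▒▓▓▒▒▓▓▒▒     
▓▓▒▒▓▓▒▒▓▓▒▒▓▓▒▒▓▓▒▒▓▓▒▒▓▓     
▓▓▒▒▓▓▒▒▓▓▒▒▓▓▒▒▓▓▒▒▓▓▒▒▓▓     
▒▒▓▓▒▒▓▓▒▒▓▓▒▒▓▓▒▒▓▓▒▒▓▓▒▒     
▒▒▓▓▒▒▓▓▒▒▓▓▒▒▓▓▒▒▓▓▒▒▓▓▒▒     
▓▓▒▒▓▓▒▒▓▓▒▒▓▓▒▒▓▓▒▒▓▓▒▒▓▓     
▓▓▒▒▓▓▒▒▓▓▒▒▓▓▒▒▓▓▒▒▓▓▒▒▓▓     
▒▒▓▓▒▒▓▓▒▒▓▓▒▒▓▓▒▒▓▓▒▒▓▓▒▒     
▒▒▓▓▒▒▓▓▒▒▓▓▒▒▓▓▒▒▓▓▒▒▓▓▒▒     
▓▓▒▒▓▓▒▒▓▓▒▒▓▓▒▒▓▓▒▒▓▓▒▒▓▓     
▓▓▒▒▓▓▒▒▓▓▒▒▓▓▒▒▓▓▒▒▓▓▒▒▓▓     
▒▒▓▓▒▒▓▓▒▒▓▓▒▒▓▓▒▒▓▓▒▒▓▓▒▒     
                               
                               
                               
                               
                               
                               
                               
                               
                               
                               
                               
                               


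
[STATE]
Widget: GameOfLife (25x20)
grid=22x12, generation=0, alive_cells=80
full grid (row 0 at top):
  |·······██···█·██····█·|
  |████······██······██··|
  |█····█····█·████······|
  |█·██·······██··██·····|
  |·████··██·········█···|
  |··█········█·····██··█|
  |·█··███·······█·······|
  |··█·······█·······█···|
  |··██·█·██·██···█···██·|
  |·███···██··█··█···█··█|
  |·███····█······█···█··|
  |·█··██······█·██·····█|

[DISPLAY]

Gen: 0                   
·······██···█·██····█·   
████······██······██··   
█····█····█·████······   
█·██·······██··██·····   
·████··██·········█···   
··█········█·····██··█   
·█··███·······█·······   
··█·······█·······█···   
··██·█·██·██···█···██·   
·███···██··█··█···█··█   
·███····█······█···█··   
·█··██······█·██·····█   
                         
                         
                         
                         
                         
                         
                         


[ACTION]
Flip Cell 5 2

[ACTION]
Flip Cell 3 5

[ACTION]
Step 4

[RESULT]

Gen: 4                   
··········██··········   
··········█·█·██······   
···········██···█·····   
██········███·█··█····   
██·······█·█··█···█···   
█····██·█··█·······██·   
·····█·█·······█·█·██·   
····████···██·········   
····██··██···██··█████   
·····█····█···██·██···   
···········█····█·····   
············████······   
                         
                         
                         
                         
                         
                         
                         


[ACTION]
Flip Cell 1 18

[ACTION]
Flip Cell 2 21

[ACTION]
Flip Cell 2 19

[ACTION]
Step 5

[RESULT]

Gen: 9                   
·············██·······   
············███·███···   
········████···█·█····   
·······█·······███·██·   
·····█········██·████·   
·········█··█·······█·   
····█···█··········█··   
·····█·············█··   
······██··········█···   
················█·█···   
···············█······   
················██····   
                         
                         
                         
                         
                         
                         
                         


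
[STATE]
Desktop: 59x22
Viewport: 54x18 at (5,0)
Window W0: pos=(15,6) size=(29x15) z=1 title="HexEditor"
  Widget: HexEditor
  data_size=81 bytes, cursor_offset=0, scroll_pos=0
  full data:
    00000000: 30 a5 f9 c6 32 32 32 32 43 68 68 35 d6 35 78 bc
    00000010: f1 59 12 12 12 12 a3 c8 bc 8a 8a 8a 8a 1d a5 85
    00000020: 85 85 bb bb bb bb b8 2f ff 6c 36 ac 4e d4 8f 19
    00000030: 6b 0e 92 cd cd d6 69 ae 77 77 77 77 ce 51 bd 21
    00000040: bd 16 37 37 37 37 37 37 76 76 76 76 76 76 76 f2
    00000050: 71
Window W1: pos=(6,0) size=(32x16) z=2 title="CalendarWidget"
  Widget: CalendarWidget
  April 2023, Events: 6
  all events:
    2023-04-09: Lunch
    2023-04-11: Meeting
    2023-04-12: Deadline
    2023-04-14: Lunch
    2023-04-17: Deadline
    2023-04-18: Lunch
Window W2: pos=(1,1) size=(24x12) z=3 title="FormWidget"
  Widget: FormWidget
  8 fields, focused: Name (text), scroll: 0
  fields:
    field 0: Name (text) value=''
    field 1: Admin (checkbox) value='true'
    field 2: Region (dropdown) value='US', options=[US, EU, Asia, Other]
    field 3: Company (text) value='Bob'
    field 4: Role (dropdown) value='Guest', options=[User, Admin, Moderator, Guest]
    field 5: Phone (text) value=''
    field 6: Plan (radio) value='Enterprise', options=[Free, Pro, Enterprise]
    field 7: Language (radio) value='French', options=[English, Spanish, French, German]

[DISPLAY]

 ┏━━━━━━━━━━━━━━━━━━━━━━━━━━━━━━┓                     
━━━━━━━━━━━━━━━━━━━┓            ┃                     
rmWidget           ┃────────────┨                     
───────────────────┨23          ┃                     
ame:       [      ]┃Su          ┃                     
dmin:      [x]     ┃ 2          ┃                     
egion:     [US   ▼]┃ 9*         ┃━━━━━┓               
ompany:    [Bob   ]┃15 16       ┃     ┃               
ole:       [Guest▼]┃2 23        ┃─────┨               
hone:      [      ]┃30          ┃32 32┃               
lan:       ( ) Free┃            ┃12 12┃               
anguage:   ( ) Engl┃            ┃bb bb┃               
━━━━━━━━━━━━━━━━━━━┛            ┃cd d6┃               
 ┃                              ┃37 37┃               
 ┃                              ┃     ┃               
 ┗━━━━━━━━━━━━━━━━━━━━━━━━━━━━━━┛     ┃               
          ┃                           ┃               
          ┃                           ┃               


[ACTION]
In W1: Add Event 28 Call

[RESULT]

 ┏━━━━━━━━━━━━━━━━━━━━━━━━━━━━━━┓                     
━━━━━━━━━━━━━━━━━━━┓            ┃                     
rmWidget           ┃────────────┨                     
───────────────────┨23          ┃                     
ame:       [      ]┃Su          ┃                     
dmin:      [x]     ┃ 2          ┃                     
egion:     [US   ▼]┃ 9*         ┃━━━━━┓               
ompany:    [Bob   ]┃15 16       ┃     ┃               
ole:       [Guest▼]┃2 23        ┃─────┨               
hone:      [      ]┃ 30         ┃32 32┃               
lan:       ( ) Free┃            ┃12 12┃               
anguage:   ( ) Engl┃            ┃bb bb┃               
━━━━━━━━━━━━━━━━━━━┛            ┃cd d6┃               
 ┃                              ┃37 37┃               
 ┃                              ┃     ┃               
 ┗━━━━━━━━━━━━━━━━━━━━━━━━━━━━━━┛     ┃               
          ┃                           ┃               
          ┃                           ┃               


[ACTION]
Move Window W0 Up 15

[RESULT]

 ┏━━━━━━━━━━━━━━━━━━━━━━━━━━━━━━┓━━━━━┓               
━━━━━━━━━━━━━━━━━━━┓            ┃     ┃               
rmWidget           ┃────────────┨─────┨               
───────────────────┨23          ┃32 32┃               
ame:       [      ]┃Su          ┃12 12┃               
dmin:      [x]     ┃ 2          ┃bb bb┃               
egion:     [US   ▼]┃ 9*         ┃cd d6┃               
ompany:    [Bob   ]┃15 16       ┃37 37┃               
ole:       [Guest▼]┃2 23        ┃     ┃               
hone:      [      ]┃ 30         ┃     ┃               
lan:       ( ) Free┃            ┃     ┃               
anguage:   ( ) Engl┃            ┃     ┃               
━━━━━━━━━━━━━━━━━━━┛            ┃     ┃               
 ┃                              ┃     ┃               
 ┃                              ┃━━━━━┛               
 ┗━━━━━━━━━━━━━━━━━━━━━━━━━━━━━━┛                     
                                                      
                                                      


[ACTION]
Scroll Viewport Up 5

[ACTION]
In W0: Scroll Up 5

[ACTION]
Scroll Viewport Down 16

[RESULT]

ame:       [      ]┃Su          ┃12 12┃               
dmin:      [x]     ┃ 2          ┃bb bb┃               
egion:     [US   ▼]┃ 9*         ┃cd d6┃               
ompany:    [Bob   ]┃15 16       ┃37 37┃               
ole:       [Guest▼]┃2 23        ┃     ┃               
hone:      [      ]┃ 30         ┃     ┃               
lan:       ( ) Free┃            ┃     ┃               
anguage:   ( ) Engl┃            ┃     ┃               
━━━━━━━━━━━━━━━━━━━┛            ┃     ┃               
 ┃                              ┃     ┃               
 ┃                              ┃━━━━━┛               
 ┗━━━━━━━━━━━━━━━━━━━━━━━━━━━━━━┛                     
                                                      
                                                      
                                                      
                                                      
                                                      
                                                      


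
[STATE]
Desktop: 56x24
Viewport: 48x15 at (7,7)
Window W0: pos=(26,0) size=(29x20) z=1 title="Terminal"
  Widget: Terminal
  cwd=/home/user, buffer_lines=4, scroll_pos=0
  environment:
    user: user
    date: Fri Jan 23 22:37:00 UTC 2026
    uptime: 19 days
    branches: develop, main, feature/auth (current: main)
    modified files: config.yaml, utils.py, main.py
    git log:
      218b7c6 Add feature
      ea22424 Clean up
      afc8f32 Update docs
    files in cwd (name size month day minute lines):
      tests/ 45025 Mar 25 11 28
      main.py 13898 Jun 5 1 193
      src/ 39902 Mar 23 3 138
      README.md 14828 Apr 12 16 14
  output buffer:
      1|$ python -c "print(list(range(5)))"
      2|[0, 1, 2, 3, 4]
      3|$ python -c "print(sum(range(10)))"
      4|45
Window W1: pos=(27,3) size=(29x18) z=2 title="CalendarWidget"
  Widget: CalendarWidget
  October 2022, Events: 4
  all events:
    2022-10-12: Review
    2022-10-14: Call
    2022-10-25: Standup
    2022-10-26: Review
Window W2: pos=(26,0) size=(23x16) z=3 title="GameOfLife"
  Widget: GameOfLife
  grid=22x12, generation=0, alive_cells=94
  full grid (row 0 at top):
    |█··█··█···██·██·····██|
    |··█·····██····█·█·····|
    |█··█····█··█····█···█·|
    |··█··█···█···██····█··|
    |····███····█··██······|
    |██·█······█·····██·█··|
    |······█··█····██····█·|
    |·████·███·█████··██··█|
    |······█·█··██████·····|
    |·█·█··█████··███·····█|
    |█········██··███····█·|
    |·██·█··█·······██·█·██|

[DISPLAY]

                   ┃··█··█···█···██····█·┃      
                   ┃····███····█··██·····┃      
                   ┃██·█······█·····██·█·┃      
                   ┃······█··█····██····█┃6     
                   ┃·████·███·█████··██··┃      
                   ┃······█·█··██████····┃0     
                   ┃·█·█··█████··███·····┃      
                   ┃█········██··███····█┃      
                   ┗━━━━━━━━━━━━━━━━━━━━━┛      
                   ┃┃                           
                   ┃┃                           
                   ┃┃                           
                   ┗┃                           
                    ┗━━━━━━━━━━━━━━━━━━━━━━━━━━━
                                                


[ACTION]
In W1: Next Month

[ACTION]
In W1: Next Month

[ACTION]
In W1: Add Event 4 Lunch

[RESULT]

                   ┃··█··█···█···██····█·┃      
                   ┃····███····█··██·····┃      
                   ┃██·█······█·····██·█·┃      
                   ┃······█··█····██····█┃      
                   ┃·████·███·█████··██··┃      
                   ┃······█·█··██████····┃      
                   ┃·█·█··█████··███·····┃      
                   ┃█········██··███····█┃      
                   ┗━━━━━━━━━━━━━━━━━━━━━┛      
                   ┃┃                           
                   ┃┃                           
                   ┃┃                           
                   ┗┃                           
                    ┗━━━━━━━━━━━━━━━━━━━━━━━━━━━
                                                


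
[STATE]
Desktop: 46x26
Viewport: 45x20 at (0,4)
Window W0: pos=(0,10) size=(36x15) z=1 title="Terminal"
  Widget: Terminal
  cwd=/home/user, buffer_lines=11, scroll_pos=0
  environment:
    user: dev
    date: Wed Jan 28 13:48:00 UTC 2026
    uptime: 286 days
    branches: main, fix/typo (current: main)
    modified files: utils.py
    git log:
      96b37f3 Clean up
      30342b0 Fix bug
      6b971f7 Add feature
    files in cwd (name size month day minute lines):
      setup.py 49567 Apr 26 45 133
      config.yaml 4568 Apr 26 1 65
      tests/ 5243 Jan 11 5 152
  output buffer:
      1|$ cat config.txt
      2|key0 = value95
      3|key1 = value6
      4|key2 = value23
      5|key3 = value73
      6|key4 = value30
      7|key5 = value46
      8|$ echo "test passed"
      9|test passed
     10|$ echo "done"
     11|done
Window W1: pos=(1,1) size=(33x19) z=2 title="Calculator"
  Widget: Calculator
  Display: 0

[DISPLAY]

 ┃                              0┃           
 ┃┌───┬───┬───┬───┐              ┃           
 ┃│ 7 │ 8 │ 9 │ ÷ │              ┃           
 ┃├───┼───┼───┼───┤              ┃           
 ┃│ 4 │ 5 │ 6 │ × │              ┃           
 ┃├───┼───┼───┼───┤              ┃           
┏┃│ 1 │ 2 │ 3 │ - │              ┃━┓         
┃┃├───┼───┼───┼───┤              ┃ ┃         
┠┃│ 0 │ . │ = │ + │              ┃─┨         
┃┃├───┼───┼───┼───┤              ┃ ┃         
┃┃│ C │ MC│ MR│ M+│              ┃ ┃         
┃┃└───┴───┴───┴───┘              ┃ ┃         
┃┃                               ┃ ┃         
┃┃                               ┃ ┃         
┃┃                               ┃ ┃         
┃┗━━━━━━━━━━━━━━━━━━━━━━━━━━━━━━━┛ ┃         
┃$ echo "test passed"              ┃         
┃test passed                       ┃         
┃$ echo "done"                     ┃         
┃done                              ┃         


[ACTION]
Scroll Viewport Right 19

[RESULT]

┃                              0┃            
┃┌───┬───┬───┬───┐              ┃            
┃│ 7 │ 8 │ 9 │ ÷ │              ┃            
┃├───┼───┼───┼───┤              ┃            
┃│ 4 │ 5 │ 6 │ × │              ┃            
┃├───┼───┼───┼───┤              ┃            
┃│ 1 │ 2 │ 3 │ - │              ┃━┓          
┃├───┼───┼───┼───┤              ┃ ┃          
┃│ 0 │ . │ = │ + │              ┃─┨          
┃├───┼───┼───┼───┤              ┃ ┃          
┃│ C │ MC│ MR│ M+│              ┃ ┃          
┃└───┴───┴───┴───┘              ┃ ┃          
┃                               ┃ ┃          
┃                               ┃ ┃          
┃                               ┃ ┃          
┗━━━━━━━━━━━━━━━━━━━━━━━━━━━━━━━┛ ┃          
$ echo "test passed"              ┃          
test passed                       ┃          
$ echo "done"                     ┃          
done                              ┃          


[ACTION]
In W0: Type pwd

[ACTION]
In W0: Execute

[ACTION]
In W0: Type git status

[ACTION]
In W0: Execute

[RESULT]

┃                              0┃            
┃┌───┬───┬───┬───┐              ┃            
┃│ 7 │ 8 │ 9 │ ÷ │              ┃            
┃├───┼───┼───┼───┤              ┃            
┃│ 4 │ 5 │ 6 │ × │              ┃            
┃├───┼───┼───┼───┤              ┃            
┃│ 1 │ 2 │ 3 │ - │              ┃━┓          
┃├───┼───┼───┼───┤              ┃ ┃          
┃│ 0 │ . │ = │ + │              ┃─┨          
┃├───┼───┼───┼───┤              ┃ ┃          
┃│ C │ MC│ MR│ M+│              ┃ ┃          
┃└───┴───┴───┴───┘              ┃ ┃          
┃                               ┃ ┃          
┃                               ┃ ┃          
┃                               ┃ ┃          
┗━━━━━━━━━━━━━━━━━━━━━━━━━━━━━━━┛ ┃          
Changes not staged for commit:    ┃          
                                  ┃          
        modified:   utils.py      ┃          
$ █                               ┃          


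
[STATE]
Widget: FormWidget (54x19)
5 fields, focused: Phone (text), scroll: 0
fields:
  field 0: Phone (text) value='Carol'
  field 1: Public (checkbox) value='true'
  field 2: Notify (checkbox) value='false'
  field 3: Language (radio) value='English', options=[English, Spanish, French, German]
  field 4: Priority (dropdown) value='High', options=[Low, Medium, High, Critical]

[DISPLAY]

> Phone:      [Carol                                 ]
  Public:     [x]                                     
  Notify:     [ ]                                     
  Language:   (●) English  ( ) Spanish  ( ) French  ( 
  Priority:   [High                                 ▼]
                                                      
                                                      
                                                      
                                                      
                                                      
                                                      
                                                      
                                                      
                                                      
                                                      
                                                      
                                                      
                                                      
                                                      


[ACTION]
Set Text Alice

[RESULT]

> Phone:      [Alice                                 ]
  Public:     [x]                                     
  Notify:     [ ]                                     
  Language:   (●) English  ( ) Spanish  ( ) French  ( 
  Priority:   [High                                 ▼]
                                                      
                                                      
                                                      
                                                      
                                                      
                                                      
                                                      
                                                      
                                                      
                                                      
                                                      
                                                      
                                                      
                                                      


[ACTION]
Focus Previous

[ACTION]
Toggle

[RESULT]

  Phone:      [Alice                                 ]
  Public:     [x]                                     
  Notify:     [ ]                                     
  Language:   (●) English  ( ) Spanish  ( ) French  ( 
> Priority:   [High                                 ▼]
                                                      
                                                      
                                                      
                                                      
                                                      
                                                      
                                                      
                                                      
                                                      
                                                      
                                                      
                                                      
                                                      
                                                      


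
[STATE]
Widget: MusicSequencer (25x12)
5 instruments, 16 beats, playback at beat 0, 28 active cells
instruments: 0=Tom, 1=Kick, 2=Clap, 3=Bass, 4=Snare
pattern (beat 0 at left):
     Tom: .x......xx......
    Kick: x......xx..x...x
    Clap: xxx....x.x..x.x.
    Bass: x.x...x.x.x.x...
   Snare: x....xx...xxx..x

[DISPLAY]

      ▼123456789012345   
   Tom·█······██······   
  Kick█······██··█···█   
  Clap███····█·█··█·█·   
  Bass█·█···█·█·█·█···   
 Snare█····██···███··█   
                         
                         
                         
                         
                         
                         


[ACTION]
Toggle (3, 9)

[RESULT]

      ▼123456789012345   
   Tom·█······██······   
  Kick█······██··█···█   
  Clap███····█·█··█·█·   
  Bass█·█···█·███·█···   
 Snare█····██···███··█   
                         
                         
                         
                         
                         
                         


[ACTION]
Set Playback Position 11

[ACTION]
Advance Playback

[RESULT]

      012345678901▼345   
   Tom·█······██······   
  Kick█······██··█···█   
  Clap███····█·█··█·█·   
  Bass█·█···█·███·█···   
 Snare█····██···███··█   
                         
                         
                         
                         
                         
                         


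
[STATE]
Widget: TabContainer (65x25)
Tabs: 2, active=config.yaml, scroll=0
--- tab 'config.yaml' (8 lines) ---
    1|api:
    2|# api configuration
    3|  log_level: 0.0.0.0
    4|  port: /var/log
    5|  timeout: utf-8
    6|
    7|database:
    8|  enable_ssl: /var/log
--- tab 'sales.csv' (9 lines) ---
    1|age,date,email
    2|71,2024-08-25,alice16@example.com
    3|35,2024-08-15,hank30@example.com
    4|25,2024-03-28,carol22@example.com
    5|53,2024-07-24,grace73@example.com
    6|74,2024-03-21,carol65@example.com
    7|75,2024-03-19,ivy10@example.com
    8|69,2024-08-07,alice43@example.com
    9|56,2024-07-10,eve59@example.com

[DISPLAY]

[config.yaml]│ sales.csv                                         
─────────────────────────────────────────────────────────────────
api:                                                             
# api configuration                                              
  log_level: 0.0.0.0                                             
  port: /var/log                                                 
  timeout: utf-8                                                 
                                                                 
database:                                                        
  enable_ssl: /var/log                                           
                                                                 
                                                                 
                                                                 
                                                                 
                                                                 
                                                                 
                                                                 
                                                                 
                                                                 
                                                                 
                                                                 
                                                                 
                                                                 
                                                                 
                                                                 


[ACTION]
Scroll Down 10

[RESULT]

[config.yaml]│ sales.csv                                         
─────────────────────────────────────────────────────────────────
  enable_ssl: /var/log                                           
                                                                 
                                                                 
                                                                 
                                                                 
                                                                 
                                                                 
                                                                 
                                                                 
                                                                 
                                                                 
                                                                 
                                                                 
                                                                 
                                                                 
                                                                 
                                                                 
                                                                 
                                                                 
                                                                 
                                                                 
                                                                 
                                                                 


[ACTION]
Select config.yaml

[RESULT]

[config.yaml]│ sales.csv                                         
─────────────────────────────────────────────────────────────────
api:                                                             
# api configuration                                              
  log_level: 0.0.0.0                                             
  port: /var/log                                                 
  timeout: utf-8                                                 
                                                                 
database:                                                        
  enable_ssl: /var/log                                           
                                                                 
                                                                 
                                                                 
                                                                 
                                                                 
                                                                 
                                                                 
                                                                 
                                                                 
                                                                 
                                                                 
                                                                 
                                                                 
                                                                 
                                                                 


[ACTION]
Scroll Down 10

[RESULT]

[config.yaml]│ sales.csv                                         
─────────────────────────────────────────────────────────────────
  enable_ssl: /var/log                                           
                                                                 
                                                                 
                                                                 
                                                                 
                                                                 
                                                                 
                                                                 
                                                                 
                                                                 
                                                                 
                                                                 
                                                                 
                                                                 
                                                                 
                                                                 
                                                                 
                                                                 
                                                                 
                                                                 
                                                                 
                                                                 
                                                                 
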